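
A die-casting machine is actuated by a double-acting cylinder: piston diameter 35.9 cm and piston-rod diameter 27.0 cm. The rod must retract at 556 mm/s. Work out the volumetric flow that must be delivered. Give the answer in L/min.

Rod-side annular area A_ann = π/4 × (35.9² − 27.0²) = 439.7 cm^2
Q = A × v

Q ≈ 1470 L/min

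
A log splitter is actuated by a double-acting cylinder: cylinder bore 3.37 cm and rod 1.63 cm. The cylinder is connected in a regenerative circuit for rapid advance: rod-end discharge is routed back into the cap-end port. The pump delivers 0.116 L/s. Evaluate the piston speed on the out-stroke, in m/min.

v ≈ 33.4 m/min

In regeneration the rod-end outflow joins the pump flow into the cap end, so the net volume the pump must supply per unit advance equals the rod cross-section area.
Rod cross-section A_rod = π/4 × (1.63 cm)² = 2.087 cm^2
v = Q_pump / A_rod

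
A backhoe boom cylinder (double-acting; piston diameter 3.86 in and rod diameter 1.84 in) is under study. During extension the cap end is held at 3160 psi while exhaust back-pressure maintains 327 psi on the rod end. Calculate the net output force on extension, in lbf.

Cap-side area A_cap = π/4 × (3.86 in)² = 11.70 in^2
Rod-side annular area A_ann = π/4 × (3.86² − 1.84²) = 9.043 in^2
Net thrust = P_cap·A_cap − P_rod·A_ann = 36980 lbf − 2957 lbf

F ≈ 34000 lbf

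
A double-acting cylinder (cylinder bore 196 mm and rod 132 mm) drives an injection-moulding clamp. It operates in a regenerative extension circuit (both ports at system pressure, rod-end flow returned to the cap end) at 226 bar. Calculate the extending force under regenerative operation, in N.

F ≈ 3.09e5 N

With equal pressure on both faces, forces on the annular region cancel; the net push is pressure × rod cross-section.
Rod cross-section A_rod = π/4 × (132 mm)² = 13680 mm^2
F = P × A_rod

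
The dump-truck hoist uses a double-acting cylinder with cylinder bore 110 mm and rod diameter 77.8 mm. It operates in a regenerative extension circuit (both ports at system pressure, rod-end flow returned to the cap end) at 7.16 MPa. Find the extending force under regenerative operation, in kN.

With equal pressure on both faces, forces on the annular region cancel; the net push is pressure × rod cross-section.
Rod cross-section A_rod = π/4 × (77.8 mm)² = 4754 mm^2
F = P × A_rod

F ≈ 34.0 kN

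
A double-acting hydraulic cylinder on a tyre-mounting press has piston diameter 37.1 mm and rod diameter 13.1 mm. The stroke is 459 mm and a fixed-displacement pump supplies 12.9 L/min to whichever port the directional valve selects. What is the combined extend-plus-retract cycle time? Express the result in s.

Cap-side area A_cap = π/4 × (37.1 mm)² = 1081 mm^2
Rod-side annular area A_ann = π/4 × (37.1² − 13.1²) = 946.2 mm^2
t_ext = A_cap·L/Q = 2.308 s
t_ret = A_ann·L/Q = 2.020 s
t_cycle = t_ext + t_ret

t ≈ 4.33 s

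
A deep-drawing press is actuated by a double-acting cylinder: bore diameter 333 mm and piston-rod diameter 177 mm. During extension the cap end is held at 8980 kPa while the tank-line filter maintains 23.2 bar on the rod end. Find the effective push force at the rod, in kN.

F ≈ 637 kN

Cap-side area A_cap = π/4 × (333 mm)² = 87090 mm^2
Rod-side annular area A_ann = π/4 × (333² − 177²) = 62490 mm^2
Net thrust = P_cap·A_cap − P_rod·A_ann = 782.1 kN − 145.0 kN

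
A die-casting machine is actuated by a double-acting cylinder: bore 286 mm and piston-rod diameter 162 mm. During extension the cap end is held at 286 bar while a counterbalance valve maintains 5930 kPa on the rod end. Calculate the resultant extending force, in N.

Cap-side area A_cap = π/4 × (286 mm)² = 64240 mm^2
Rod-side annular area A_ann = π/4 × (286² − 162²) = 43630 mm^2
Net thrust = P_cap·A_cap − P_rod·A_ann = 1.837e6 N − 2.587e5 N

F ≈ 1.58e6 N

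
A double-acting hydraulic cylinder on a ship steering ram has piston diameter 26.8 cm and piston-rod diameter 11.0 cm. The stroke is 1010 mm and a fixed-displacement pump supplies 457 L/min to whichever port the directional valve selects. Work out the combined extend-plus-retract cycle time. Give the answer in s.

Cap-side area A_cap = π/4 × (26.8 cm)² = 564.1 cm^2
Rod-side annular area A_ann = π/4 × (26.8² − 11.0²) = 469.1 cm^2
t_ext = A_cap·L/Q = 7.480 s
t_ret = A_ann·L/Q = 6.220 s
t_cycle = t_ext + t_ret

t ≈ 13.7 s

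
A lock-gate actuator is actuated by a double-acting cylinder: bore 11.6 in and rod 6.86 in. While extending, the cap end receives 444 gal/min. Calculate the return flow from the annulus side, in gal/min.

Cap-side area A_cap = π/4 × (11.6 in)² = 105.7 in^2
Rod-side annular area A_ann = π/4 × (11.6² − 6.86²) = 68.72 in^2
Piston speed v = Q_in/A_cap; rod-end outflow Q_out = v × A_ann = Q_in × A_ann/A_cap.

Q_out ≈ 289 gal/min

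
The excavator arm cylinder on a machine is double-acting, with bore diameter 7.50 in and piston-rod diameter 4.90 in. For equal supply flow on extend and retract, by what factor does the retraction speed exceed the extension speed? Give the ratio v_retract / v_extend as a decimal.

Cap-side area A_cap = π/4 × (7.50 in)² = 44.18 in^2
Rod-side annular area A_ann = π/4 × (7.50² − 4.90²) = 25.32 in^2
For equal Q, v ∝ 1/A, so v_ret/v_ext = A_cap/A_ann.

v_ret/v_ext ≈ 1.74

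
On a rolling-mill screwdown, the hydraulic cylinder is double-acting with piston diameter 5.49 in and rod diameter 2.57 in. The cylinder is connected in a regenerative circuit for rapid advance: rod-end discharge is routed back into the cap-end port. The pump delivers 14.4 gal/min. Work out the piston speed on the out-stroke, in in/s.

v ≈ 10.7 in/s

In regeneration the rod-end outflow joins the pump flow into the cap end, so the net volume the pump must supply per unit advance equals the rod cross-section area.
Rod cross-section A_rod = π/4 × (2.57 in)² = 5.187 in^2
v = Q_pump / A_rod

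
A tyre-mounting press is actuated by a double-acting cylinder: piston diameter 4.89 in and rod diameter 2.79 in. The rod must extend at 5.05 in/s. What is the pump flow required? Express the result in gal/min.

Cap-side area A_cap = π/4 × (4.89 in)² = 18.78 in^2
Q = A × v

Q ≈ 24.6 gal/min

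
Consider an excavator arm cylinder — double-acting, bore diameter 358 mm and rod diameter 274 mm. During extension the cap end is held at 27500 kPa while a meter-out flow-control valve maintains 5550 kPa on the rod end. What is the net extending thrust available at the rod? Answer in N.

F ≈ 2.54e6 N

Cap-side area A_cap = π/4 × (358 mm)² = 1.007e5 mm^2
Rod-side annular area A_ann = π/4 × (358² − 274²) = 41700 mm^2
Net thrust = P_cap·A_cap − P_rod·A_ann = 2.768e6 N − 2.314e5 N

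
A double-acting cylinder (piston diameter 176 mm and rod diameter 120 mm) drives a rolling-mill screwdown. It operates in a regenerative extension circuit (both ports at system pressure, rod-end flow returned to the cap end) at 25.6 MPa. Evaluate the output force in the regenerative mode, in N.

With equal pressure on both faces, forces on the annular region cancel; the net push is pressure × rod cross-section.
Rod cross-section A_rod = π/4 × (120 mm)² = 11310 mm^2
F = P × A_rod

F ≈ 2.90e5 N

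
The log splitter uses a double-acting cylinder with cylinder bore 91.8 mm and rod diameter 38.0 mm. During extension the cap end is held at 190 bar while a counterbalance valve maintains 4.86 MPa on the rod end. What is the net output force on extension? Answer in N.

Cap-side area A_cap = π/4 × (91.8 mm)² = 6619 mm^2
Rod-side annular area A_ann = π/4 × (91.8² − 38.0²) = 5485 mm^2
Net thrust = P_cap·A_cap − P_rod·A_ann = 1.258e5 N − 26660 N

F ≈ 99100 N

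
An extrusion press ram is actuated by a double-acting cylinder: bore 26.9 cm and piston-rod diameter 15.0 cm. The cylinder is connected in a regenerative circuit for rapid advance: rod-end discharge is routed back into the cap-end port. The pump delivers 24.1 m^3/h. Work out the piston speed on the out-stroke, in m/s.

v ≈ 0.379 m/s

In regeneration the rod-end outflow joins the pump flow into the cap end, so the net volume the pump must supply per unit advance equals the rod cross-section area.
Rod cross-section A_rod = π/4 × (15.0 cm)² = 176.7 cm^2
v = Q_pump / A_rod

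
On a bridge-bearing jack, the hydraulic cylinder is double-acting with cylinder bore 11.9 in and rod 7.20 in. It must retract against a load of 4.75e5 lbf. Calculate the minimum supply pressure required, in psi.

Rod-side annular area A_ann = π/4 × (11.9² − 7.20²) = 70.51 in^2
Retraction: pressure acts on the annular area.
P = F / A = 4.75e5 lbf / A

P ≈ 6740 psi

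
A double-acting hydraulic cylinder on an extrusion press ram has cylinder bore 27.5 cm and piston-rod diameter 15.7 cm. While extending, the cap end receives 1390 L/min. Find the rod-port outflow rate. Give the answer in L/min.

Q_out ≈ 937 L/min

Cap-side area A_cap = π/4 × (27.5 cm)² = 594.0 cm^2
Rod-side annular area A_ann = π/4 × (27.5² − 15.7²) = 400.4 cm^2
Piston speed v = Q_in/A_cap; rod-end outflow Q_out = v × A_ann = Q_in × A_ann/A_cap.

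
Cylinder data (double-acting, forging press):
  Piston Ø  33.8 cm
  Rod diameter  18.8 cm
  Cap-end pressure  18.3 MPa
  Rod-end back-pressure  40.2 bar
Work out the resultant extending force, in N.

Cap-side area A_cap = π/4 × (33.8 cm)² = 897.3 cm^2
Rod-side annular area A_ann = π/4 × (33.8² − 18.8²) = 619.7 cm^2
Net thrust = P_cap·A_cap − P_rod·A_ann = 1.642e6 N − 2.491e5 N

F ≈ 1.39e6 N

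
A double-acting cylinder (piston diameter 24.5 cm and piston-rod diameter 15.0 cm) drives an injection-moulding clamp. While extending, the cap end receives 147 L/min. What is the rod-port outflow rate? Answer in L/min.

Q_out ≈ 91.9 L/min

Cap-side area A_cap = π/4 × (24.5 cm)² = 471.4 cm^2
Rod-side annular area A_ann = π/4 × (24.5² − 15.0²) = 294.7 cm^2
Piston speed v = Q_in/A_cap; rod-end outflow Q_out = v × A_ann = Q_in × A_ann/A_cap.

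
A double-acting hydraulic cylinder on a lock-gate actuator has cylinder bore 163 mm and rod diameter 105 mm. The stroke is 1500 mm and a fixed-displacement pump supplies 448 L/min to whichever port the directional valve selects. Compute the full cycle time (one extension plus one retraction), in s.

t ≈ 6.64 s

Cap-side area A_cap = π/4 × (163 mm)² = 20870 mm^2
Rod-side annular area A_ann = π/4 × (163² − 105²) = 12210 mm^2
t_ext = A_cap·L/Q = 4.192 s
t_ret = A_ann·L/Q = 2.453 s
t_cycle = t_ext + t_ret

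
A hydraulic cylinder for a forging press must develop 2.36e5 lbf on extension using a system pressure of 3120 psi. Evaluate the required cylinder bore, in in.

D ≈ 9.81 in

Extension force acts on the full piston face: F = P × (π/4)D².
D = √(4F / (πP)) = √(4 × 2.36e5 lbf / (π × 3120 psi))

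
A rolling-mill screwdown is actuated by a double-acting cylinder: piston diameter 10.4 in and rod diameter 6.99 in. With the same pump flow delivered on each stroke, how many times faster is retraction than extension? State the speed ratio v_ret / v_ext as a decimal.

v_ret/v_ext ≈ 1.82

Cap-side area A_cap = π/4 × (10.4 in)² = 84.95 in^2
Rod-side annular area A_ann = π/4 × (10.4² − 6.99²) = 46.57 in^2
For equal Q, v ∝ 1/A, so v_ret/v_ext = A_cap/A_ann.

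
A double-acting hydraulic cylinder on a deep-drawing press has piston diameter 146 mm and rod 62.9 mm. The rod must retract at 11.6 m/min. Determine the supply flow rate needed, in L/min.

Q ≈ 158 L/min

Rod-side annular area A_ann = π/4 × (146² − 62.9²) = 13630 mm^2
Q = A × v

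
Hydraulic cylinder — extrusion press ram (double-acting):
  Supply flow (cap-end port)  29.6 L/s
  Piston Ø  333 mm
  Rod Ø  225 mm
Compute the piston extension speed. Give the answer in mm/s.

v ≈ 340 mm/s

Cap-side area A_cap = π/4 × (333 mm)² = 87090 mm^2
v = Q / A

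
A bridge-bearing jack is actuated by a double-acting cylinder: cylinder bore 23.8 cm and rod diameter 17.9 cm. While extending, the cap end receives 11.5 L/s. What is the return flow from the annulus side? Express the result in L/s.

Q_out ≈ 4.99 L/s

Cap-side area A_cap = π/4 × (23.8 cm)² = 444.9 cm^2
Rod-side annular area A_ann = π/4 × (23.8² − 17.9²) = 193.2 cm^2
Piston speed v = Q_in/A_cap; rod-end outflow Q_out = v × A_ann = Q_in × A_ann/A_cap.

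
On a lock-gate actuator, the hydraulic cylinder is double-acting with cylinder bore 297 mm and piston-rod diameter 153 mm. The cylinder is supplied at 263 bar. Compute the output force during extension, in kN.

F ≈ 1820 kN

Cap-side area A_cap = π/4 × (297 mm)² = 69280 mm^2
F = P × A_cap = 263 bar × A_cap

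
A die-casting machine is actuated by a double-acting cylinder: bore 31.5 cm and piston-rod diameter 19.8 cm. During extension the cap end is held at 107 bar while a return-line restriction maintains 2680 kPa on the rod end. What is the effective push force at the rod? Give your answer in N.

Cap-side area A_cap = π/4 × (31.5 cm)² = 779.3 cm^2
Rod-side annular area A_ann = π/4 × (31.5² − 19.8²) = 471.4 cm^2
Net thrust = P_cap·A_cap − P_rod·A_ann = 8.339e5 N − 1.263e5 N

F ≈ 7.08e5 N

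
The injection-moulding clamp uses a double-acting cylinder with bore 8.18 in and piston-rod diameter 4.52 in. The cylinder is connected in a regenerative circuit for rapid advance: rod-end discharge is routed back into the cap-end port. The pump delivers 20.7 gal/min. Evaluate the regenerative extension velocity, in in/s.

v ≈ 4.97 in/s

In regeneration the rod-end outflow joins the pump flow into the cap end, so the net volume the pump must supply per unit advance equals the rod cross-section area.
Rod cross-section A_rod = π/4 × (4.52 in)² = 16.05 in^2
v = Q_pump / A_rod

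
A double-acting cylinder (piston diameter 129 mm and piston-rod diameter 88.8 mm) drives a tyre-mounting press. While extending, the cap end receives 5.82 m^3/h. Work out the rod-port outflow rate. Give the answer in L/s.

Cap-side area A_cap = π/4 × (129 mm)² = 13070 mm^2
Rod-side annular area A_ann = π/4 × (129² − 88.8²) = 6877 mm^2
Piston speed v = Q_in/A_cap; rod-end outflow Q_out = v × A_ann = Q_in × A_ann/A_cap.

Q_out ≈ 0.851 L/s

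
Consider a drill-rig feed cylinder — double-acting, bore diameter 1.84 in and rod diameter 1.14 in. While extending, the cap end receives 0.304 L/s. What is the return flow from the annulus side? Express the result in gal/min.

Cap-side area A_cap = π/4 × (1.84 in)² = 2.659 in^2
Rod-side annular area A_ann = π/4 × (1.84² − 1.14²) = 1.638 in^2
Piston speed v = Q_in/A_cap; rod-end outflow Q_out = v × A_ann = Q_in × A_ann/A_cap.

Q_out ≈ 2.97 gal/min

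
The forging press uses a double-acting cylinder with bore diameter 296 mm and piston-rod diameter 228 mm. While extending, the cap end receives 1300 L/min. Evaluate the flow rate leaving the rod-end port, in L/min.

Cap-side area A_cap = π/4 × (296 mm)² = 68810 mm^2
Rod-side annular area A_ann = π/4 × (296² − 228²) = 27990 mm^2
Piston speed v = Q_in/A_cap; rod-end outflow Q_out = v × A_ann = Q_in × A_ann/A_cap.

Q_out ≈ 529 L/min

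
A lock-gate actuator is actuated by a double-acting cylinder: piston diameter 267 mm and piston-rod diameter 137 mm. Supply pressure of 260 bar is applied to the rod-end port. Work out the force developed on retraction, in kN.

Rod-side annular area A_ann = π/4 × (267² − 137²) = 41250 mm^2
On retraction the pressure acts on the annular area (bore minus rod).
F = P × A_ann

F ≈ 1070 kN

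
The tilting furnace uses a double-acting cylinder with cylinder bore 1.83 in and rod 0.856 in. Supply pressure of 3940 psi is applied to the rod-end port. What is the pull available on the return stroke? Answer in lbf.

Rod-side annular area A_ann = π/4 × (1.83² − 0.856²) = 2.055 in^2
On retraction the pressure acts on the annular area (bore minus rod).
F = P × A_ann

F ≈ 8100 lbf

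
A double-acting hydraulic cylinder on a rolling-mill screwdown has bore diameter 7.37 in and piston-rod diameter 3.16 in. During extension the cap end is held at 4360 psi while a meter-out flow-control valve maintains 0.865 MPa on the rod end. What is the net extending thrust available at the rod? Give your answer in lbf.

F ≈ 1.82e5 lbf

Cap-side area A_cap = π/4 × (7.37 in)² = 42.66 in^2
Rod-side annular area A_ann = π/4 × (7.37² − 3.16²) = 34.82 in^2
Net thrust = P_cap·A_cap − P_rod·A_ann = 1.860e5 lbf − 4368 lbf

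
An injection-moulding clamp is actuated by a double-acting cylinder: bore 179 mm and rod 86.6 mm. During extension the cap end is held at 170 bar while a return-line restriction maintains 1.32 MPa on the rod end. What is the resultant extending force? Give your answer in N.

F ≈ 4.02e5 N

Cap-side area A_cap = π/4 × (179 mm)² = 25160 mm^2
Rod-side annular area A_ann = π/4 × (179² − 86.6²) = 19270 mm^2
Net thrust = P_cap·A_cap − P_rod·A_ann = 4.278e5 N − 25440 N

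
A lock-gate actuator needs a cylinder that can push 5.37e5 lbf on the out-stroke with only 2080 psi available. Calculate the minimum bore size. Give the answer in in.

Extension force acts on the full piston face: F = P × (π/4)D².
D = √(4F / (πP)) = √(4 × 5.37e5 lbf / (π × 2080 psi))

D ≈ 18.1 in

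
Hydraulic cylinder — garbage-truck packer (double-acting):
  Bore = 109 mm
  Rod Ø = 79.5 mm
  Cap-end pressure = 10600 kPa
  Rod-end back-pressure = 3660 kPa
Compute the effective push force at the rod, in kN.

Cap-side area A_cap = π/4 × (109 mm)² = 9331 mm^2
Rod-side annular area A_ann = π/4 × (109² − 79.5²) = 4367 mm^2
Net thrust = P_cap·A_cap − P_rod·A_ann = 98.91 kN − 15.98 kN

F ≈ 82.9 kN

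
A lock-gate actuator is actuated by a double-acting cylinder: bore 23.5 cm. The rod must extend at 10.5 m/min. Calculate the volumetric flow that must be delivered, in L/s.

Cap-side area A_cap = π/4 × (23.5 cm)² = 433.7 cm^2
Q = A × v

Q ≈ 7.59 L/s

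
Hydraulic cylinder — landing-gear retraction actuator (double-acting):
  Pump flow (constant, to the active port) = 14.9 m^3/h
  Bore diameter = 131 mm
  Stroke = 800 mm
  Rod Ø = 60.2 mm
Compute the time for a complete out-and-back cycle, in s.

Cap-side area A_cap = π/4 × (131 mm)² = 13480 mm^2
Rod-side annular area A_ann = π/4 × (131² − 60.2²) = 10630 mm^2
t_ext = A_cap·L/Q = 2.605 s
t_ret = A_ann·L/Q = 2.055 s
t_cycle = t_ext + t_ret

t ≈ 4.66 s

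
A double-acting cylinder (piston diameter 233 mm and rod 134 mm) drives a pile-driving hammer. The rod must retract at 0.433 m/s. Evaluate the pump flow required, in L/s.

Rod-side annular area A_ann = π/4 × (233² − 134²) = 28540 mm^2
Q = A × v

Q ≈ 12.4 L/s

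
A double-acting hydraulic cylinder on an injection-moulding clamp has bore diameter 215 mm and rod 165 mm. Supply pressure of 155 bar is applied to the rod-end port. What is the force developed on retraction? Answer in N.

F ≈ 2.31e5 N

Rod-side annular area A_ann = π/4 × (215² − 165²) = 14920 mm^2
On retraction the pressure acts on the annular area (bore minus rod).
F = P × A_ann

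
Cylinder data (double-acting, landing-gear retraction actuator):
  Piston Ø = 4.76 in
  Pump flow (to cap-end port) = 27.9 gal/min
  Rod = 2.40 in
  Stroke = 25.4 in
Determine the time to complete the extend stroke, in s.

Cap-side area A_cap = π/4 × (4.76 in)² = 17.80 in^2
Swept volume V = A × L; t = V / Q = A·L / Q

t ≈ 4.21 s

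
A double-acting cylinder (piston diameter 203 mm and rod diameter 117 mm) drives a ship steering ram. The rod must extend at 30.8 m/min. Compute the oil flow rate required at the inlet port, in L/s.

Q ≈ 16.6 L/s

Cap-side area A_cap = π/4 × (203 mm)² = 32370 mm^2
Q = A × v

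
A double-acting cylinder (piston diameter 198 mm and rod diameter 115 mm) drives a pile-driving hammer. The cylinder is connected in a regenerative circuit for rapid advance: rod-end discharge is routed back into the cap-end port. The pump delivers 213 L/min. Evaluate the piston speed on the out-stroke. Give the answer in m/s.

In regeneration the rod-end outflow joins the pump flow into the cap end, so the net volume the pump must supply per unit advance equals the rod cross-section area.
Rod cross-section A_rod = π/4 × (115 mm)² = 10390 mm^2
v = Q_pump / A_rod

v ≈ 0.342 m/s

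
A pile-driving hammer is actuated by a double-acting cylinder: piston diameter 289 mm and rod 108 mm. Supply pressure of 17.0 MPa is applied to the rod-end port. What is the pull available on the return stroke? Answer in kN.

F ≈ 959 kN

Rod-side annular area A_ann = π/4 × (289² − 108²) = 56440 mm^2
On retraction the pressure acts on the annular area (bore minus rod).
F = P × A_ann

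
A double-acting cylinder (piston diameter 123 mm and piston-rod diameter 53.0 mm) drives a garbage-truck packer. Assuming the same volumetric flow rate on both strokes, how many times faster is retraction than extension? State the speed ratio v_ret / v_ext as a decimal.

v_ret/v_ext ≈ 1.23

Cap-side area A_cap = π/4 × (123 mm)² = 11880 mm^2
Rod-side annular area A_ann = π/4 × (123² − 53.0²) = 9676 mm^2
For equal Q, v ∝ 1/A, so v_ret/v_ext = A_cap/A_ann.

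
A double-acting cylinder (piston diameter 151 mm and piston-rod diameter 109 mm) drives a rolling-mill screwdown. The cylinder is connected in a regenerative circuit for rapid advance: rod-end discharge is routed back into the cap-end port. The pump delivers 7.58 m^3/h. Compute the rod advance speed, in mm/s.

v ≈ 226 mm/s

In regeneration the rod-end outflow joins the pump flow into the cap end, so the net volume the pump must supply per unit advance equals the rod cross-section area.
Rod cross-section A_rod = π/4 × (109 mm)² = 9331 mm^2
v = Q_pump / A_rod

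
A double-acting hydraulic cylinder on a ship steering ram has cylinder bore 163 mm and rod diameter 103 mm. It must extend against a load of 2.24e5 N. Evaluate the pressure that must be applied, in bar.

Cap-side area A_cap = π/4 × (163 mm)² = 20870 mm^2
P = F / A = 2.24e5 N / A

P ≈ 107 bar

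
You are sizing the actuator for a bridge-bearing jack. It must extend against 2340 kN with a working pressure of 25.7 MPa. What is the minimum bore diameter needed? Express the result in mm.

D ≈ 340 mm

Extension force acts on the full piston face: F = P × (π/4)D².
D = √(4F / (πP)) = √(4 × 2340 kN / (π × 25.7 MPa))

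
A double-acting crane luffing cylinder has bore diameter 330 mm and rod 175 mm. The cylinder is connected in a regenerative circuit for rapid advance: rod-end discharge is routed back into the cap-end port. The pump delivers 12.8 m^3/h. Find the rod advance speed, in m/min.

In regeneration the rod-end outflow joins the pump flow into the cap end, so the net volume the pump must supply per unit advance equals the rod cross-section area.
Rod cross-section A_rod = π/4 × (175 mm)² = 24050 mm^2
v = Q_pump / A_rod

v ≈ 8.87 m/min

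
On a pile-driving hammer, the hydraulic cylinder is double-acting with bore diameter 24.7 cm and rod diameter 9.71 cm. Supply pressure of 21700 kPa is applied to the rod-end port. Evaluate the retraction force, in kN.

F ≈ 879 kN

Rod-side annular area A_ann = π/4 × (24.7² − 9.71²) = 405.1 cm^2
On retraction the pressure acts on the annular area (bore minus rod).
F = P × A_ann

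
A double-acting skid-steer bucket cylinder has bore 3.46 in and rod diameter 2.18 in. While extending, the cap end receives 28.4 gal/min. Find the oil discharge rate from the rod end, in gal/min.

Cap-side area A_cap = π/4 × (3.46 in)² = 9.402 in^2
Rod-side annular area A_ann = π/4 × (3.46² − 2.18²) = 5.670 in^2
Piston speed v = Q_in/A_cap; rod-end outflow Q_out = v × A_ann = Q_in × A_ann/A_cap.

Q_out ≈ 17.1 gal/min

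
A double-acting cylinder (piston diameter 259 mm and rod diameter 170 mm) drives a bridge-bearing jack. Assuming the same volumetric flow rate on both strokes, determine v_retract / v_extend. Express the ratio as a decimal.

Cap-side area A_cap = π/4 × (259 mm)² = 52690 mm^2
Rod-side annular area A_ann = π/4 × (259² − 170²) = 29990 mm^2
For equal Q, v ∝ 1/A, so v_ret/v_ext = A_cap/A_ann.

v_ret/v_ext ≈ 1.76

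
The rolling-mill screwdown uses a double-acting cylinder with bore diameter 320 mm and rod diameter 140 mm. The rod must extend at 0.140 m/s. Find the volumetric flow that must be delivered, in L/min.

Q ≈ 676 L/min

Cap-side area A_cap = π/4 × (320 mm)² = 80420 mm^2
Q = A × v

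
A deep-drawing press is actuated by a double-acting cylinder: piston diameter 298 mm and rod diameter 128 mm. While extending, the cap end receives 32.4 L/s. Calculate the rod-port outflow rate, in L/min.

Cap-side area A_cap = π/4 × (298 mm)² = 69750 mm^2
Rod-side annular area A_ann = π/4 × (298² − 128²) = 56880 mm^2
Piston speed v = Q_in/A_cap; rod-end outflow Q_out = v × A_ann = Q_in × A_ann/A_cap.

Q_out ≈ 1590 L/min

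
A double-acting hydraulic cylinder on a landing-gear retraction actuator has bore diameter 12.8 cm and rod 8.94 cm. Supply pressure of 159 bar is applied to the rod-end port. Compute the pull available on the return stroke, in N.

Rod-side annular area A_ann = π/4 × (12.8² − 8.94²) = 65.91 cm^2
On retraction the pressure acts on the annular area (bore minus rod).
F = P × A_ann

F ≈ 1.05e5 N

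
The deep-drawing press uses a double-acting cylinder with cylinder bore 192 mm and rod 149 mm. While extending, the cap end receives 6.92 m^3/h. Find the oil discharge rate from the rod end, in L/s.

Cap-side area A_cap = π/4 × (192 mm)² = 28950 mm^2
Rod-side annular area A_ann = π/4 × (192² − 149²) = 11520 mm^2
Piston speed v = Q_in/A_cap; rod-end outflow Q_out = v × A_ann = Q_in × A_ann/A_cap.

Q_out ≈ 0.765 L/s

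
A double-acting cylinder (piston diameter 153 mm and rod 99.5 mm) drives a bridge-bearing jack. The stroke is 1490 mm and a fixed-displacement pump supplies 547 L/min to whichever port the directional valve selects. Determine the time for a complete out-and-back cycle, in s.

t ≈ 4.74 s

Cap-side area A_cap = π/4 × (153 mm)² = 18390 mm^2
Rod-side annular area A_ann = π/4 × (153² − 99.5²) = 10610 mm^2
t_ext = A_cap·L/Q = 3.005 s
t_ret = A_ann·L/Q = 1.734 s
t_cycle = t_ext + t_ret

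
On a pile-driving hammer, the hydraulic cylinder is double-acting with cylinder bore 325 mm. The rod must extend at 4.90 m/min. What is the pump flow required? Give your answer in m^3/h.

Cap-side area A_cap = π/4 × (325 mm)² = 82960 mm^2
Q = A × v

Q ≈ 24.4 m^3/h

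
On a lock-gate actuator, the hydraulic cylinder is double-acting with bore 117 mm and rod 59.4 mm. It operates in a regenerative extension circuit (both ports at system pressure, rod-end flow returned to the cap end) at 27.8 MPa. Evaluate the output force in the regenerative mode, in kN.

F ≈ 77.0 kN

With equal pressure on both faces, forces on the annular region cancel; the net push is pressure × rod cross-section.
Rod cross-section A_rod = π/4 × (59.4 mm)² = 2771 mm^2
F = P × A_rod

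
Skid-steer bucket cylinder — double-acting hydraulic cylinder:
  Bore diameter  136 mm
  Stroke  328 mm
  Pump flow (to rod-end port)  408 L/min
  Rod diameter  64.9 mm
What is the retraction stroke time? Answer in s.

t ≈ 0.541 s

Rod-side annular area A_ann = π/4 × (136² − 64.9²) = 11220 mm^2
Swept volume V = A × L; t = V / Q = A·L / Q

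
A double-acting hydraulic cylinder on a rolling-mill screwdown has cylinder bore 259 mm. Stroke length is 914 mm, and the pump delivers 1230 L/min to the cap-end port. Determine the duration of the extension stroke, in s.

Cap-side area A_cap = π/4 × (259 mm)² = 52690 mm^2
Swept volume V = A × L; t = V / Q = A·L / Q

t ≈ 2.35 s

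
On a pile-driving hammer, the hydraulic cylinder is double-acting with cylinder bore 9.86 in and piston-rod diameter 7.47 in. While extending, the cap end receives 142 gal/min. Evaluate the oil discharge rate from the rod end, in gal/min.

Q_out ≈ 60.5 gal/min

Cap-side area A_cap = π/4 × (9.86 in)² = 76.36 in^2
Rod-side annular area A_ann = π/4 × (9.86² − 7.47²) = 32.53 in^2
Piston speed v = Q_in/A_cap; rod-end outflow Q_out = v × A_ann = Q_in × A_ann/A_cap.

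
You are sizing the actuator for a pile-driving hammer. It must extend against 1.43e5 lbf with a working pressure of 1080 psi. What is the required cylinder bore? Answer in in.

Extension force acts on the full piston face: F = P × (π/4)D².
D = √(4F / (πP)) = √(4 × 1.43e5 lbf / (π × 1080 psi))

D ≈ 13.0 in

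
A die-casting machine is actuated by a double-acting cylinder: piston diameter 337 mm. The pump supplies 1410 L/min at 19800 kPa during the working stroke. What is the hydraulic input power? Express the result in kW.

Hydraulic power = P × Q

W ≈ 465 kW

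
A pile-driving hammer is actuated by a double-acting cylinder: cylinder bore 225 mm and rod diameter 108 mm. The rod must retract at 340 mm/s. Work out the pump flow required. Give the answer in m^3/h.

Rod-side annular area A_ann = π/4 × (225² − 108²) = 30600 mm^2
Q = A × v

Q ≈ 37.5 m^3/h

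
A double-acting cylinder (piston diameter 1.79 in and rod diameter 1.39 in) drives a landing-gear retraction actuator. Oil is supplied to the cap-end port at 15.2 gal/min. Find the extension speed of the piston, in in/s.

v ≈ 23.3 in/s

Cap-side area A_cap = π/4 × (1.79 in)² = 2.516 in^2
v = Q / A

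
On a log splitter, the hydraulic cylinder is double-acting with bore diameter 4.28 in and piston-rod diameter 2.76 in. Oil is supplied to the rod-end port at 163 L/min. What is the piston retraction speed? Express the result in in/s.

v ≈ 19.7 in/s

Rod-side annular area A_ann = π/4 × (4.28² − 2.76²) = 8.404 in^2
Flow into the rod-end port fills the annular volume.
v = Q / A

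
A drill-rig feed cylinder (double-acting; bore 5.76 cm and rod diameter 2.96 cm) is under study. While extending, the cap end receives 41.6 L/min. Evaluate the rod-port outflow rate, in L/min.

Cap-side area A_cap = π/4 × (5.76 cm)² = 26.06 cm^2
Rod-side annular area A_ann = π/4 × (5.76² − 2.96²) = 19.18 cm^2
Piston speed v = Q_in/A_cap; rod-end outflow Q_out = v × A_ann = Q_in × A_ann/A_cap.

Q_out ≈ 30.6 L/min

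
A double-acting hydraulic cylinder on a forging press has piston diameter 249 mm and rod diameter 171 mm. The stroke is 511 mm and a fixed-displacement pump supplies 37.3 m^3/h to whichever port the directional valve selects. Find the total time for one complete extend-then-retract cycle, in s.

Cap-side area A_cap = π/4 × (249 mm)² = 48700 mm^2
Rod-side annular area A_ann = π/4 × (249² − 171²) = 25730 mm^2
t_ext = A_cap·L/Q = 2.402 s
t_ret = A_ann·L/Q = 1.269 s
t_cycle = t_ext + t_ret

t ≈ 3.67 s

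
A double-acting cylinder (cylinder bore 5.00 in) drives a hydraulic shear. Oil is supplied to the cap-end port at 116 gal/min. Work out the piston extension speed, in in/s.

Cap-side area A_cap = π/4 × (5.00 in)² = 19.63 in^2
v = Q / A

v ≈ 22.7 in/s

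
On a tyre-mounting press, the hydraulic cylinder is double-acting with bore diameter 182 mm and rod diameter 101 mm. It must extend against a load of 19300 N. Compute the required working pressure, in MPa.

Cap-side area A_cap = π/4 × (182 mm)² = 26020 mm^2
P = F / A = 19300 N / A

P ≈ 0.742 MPa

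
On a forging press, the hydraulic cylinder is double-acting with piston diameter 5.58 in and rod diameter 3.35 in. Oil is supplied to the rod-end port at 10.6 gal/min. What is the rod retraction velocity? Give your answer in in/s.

v ≈ 2.61 in/s

Rod-side annular area A_ann = π/4 × (5.58² − 3.35²) = 15.64 in^2
Flow into the rod-end port fills the annular volume.
v = Q / A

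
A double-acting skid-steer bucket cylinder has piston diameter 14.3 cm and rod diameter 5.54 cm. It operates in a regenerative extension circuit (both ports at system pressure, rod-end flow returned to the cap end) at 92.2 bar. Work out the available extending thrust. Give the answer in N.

With equal pressure on both faces, forces on the annular region cancel; the net push is pressure × rod cross-section.
Rod cross-section A_rod = π/4 × (5.54 cm)² = 24.11 cm^2
F = P × A_rod

F ≈ 22200 N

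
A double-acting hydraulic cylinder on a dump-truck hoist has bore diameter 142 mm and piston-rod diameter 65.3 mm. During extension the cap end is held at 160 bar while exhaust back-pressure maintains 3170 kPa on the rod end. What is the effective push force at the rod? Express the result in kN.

F ≈ 214 kN

Cap-side area A_cap = π/4 × (142 mm)² = 15840 mm^2
Rod-side annular area A_ann = π/4 × (142² − 65.3²) = 12490 mm^2
Net thrust = P_cap·A_cap − P_rod·A_ann = 253.4 kN − 39.59 kN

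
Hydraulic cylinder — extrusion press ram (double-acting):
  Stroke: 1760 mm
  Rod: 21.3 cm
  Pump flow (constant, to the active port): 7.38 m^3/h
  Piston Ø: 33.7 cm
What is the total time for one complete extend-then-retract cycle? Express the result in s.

t ≈ 123 s

Cap-side area A_cap = π/4 × (33.7 cm)² = 892.0 cm^2
Rod-side annular area A_ann = π/4 × (33.7² − 21.3²) = 535.6 cm^2
t_ext = A_cap·L/Q = 76.58 s
t_ret = A_ann·L/Q = 45.99 s
t_cycle = t_ext + t_ret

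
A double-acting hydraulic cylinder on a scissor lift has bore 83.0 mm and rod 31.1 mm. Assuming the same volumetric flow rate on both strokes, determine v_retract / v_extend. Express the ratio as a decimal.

v_ret/v_ext ≈ 1.16

Cap-side area A_cap = π/4 × (83.0 mm)² = 5411 mm^2
Rod-side annular area A_ann = π/4 × (83.0² − 31.1²) = 4651 mm^2
For equal Q, v ∝ 1/A, so v_ret/v_ext = A_cap/A_ann.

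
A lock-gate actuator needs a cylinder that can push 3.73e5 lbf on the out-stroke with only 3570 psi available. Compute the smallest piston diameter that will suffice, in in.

D ≈ 11.5 in

Extension force acts on the full piston face: F = P × (π/4)D².
D = √(4F / (πP)) = √(4 × 3.73e5 lbf / (π × 3570 psi))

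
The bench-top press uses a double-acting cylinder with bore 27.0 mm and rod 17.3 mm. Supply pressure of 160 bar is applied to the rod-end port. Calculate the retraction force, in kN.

F ≈ 5.40 kN

Rod-side annular area A_ann = π/4 × (27.0² − 17.3²) = 337.5 mm^2
On retraction the pressure acts on the annular area (bore minus rod).
F = P × A_ann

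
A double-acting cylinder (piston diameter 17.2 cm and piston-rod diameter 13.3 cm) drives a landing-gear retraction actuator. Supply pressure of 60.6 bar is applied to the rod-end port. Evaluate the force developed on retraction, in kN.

F ≈ 56.6 kN

Rod-side annular area A_ann = π/4 × (17.2² − 13.3²) = 93.42 cm^2
On retraction the pressure acts on the annular area (bore minus rod).
F = P × A_ann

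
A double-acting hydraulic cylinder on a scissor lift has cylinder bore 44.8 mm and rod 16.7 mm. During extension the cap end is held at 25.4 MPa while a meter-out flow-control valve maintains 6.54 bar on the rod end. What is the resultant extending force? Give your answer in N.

Cap-side area A_cap = π/4 × (44.8 mm)² = 1576 mm^2
Rod-side annular area A_ann = π/4 × (44.8² − 16.7²) = 1357 mm^2
Net thrust = P_cap·A_cap − P_rod·A_ann = 40040 N − 887.7 N

F ≈ 39200 N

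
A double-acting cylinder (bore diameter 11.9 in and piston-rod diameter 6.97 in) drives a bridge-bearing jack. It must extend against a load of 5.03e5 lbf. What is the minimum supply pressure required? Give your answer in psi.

Cap-side area A_cap = π/4 × (11.9 in)² = 111.2 in^2
P = F / A = 5.03e5 lbf / A

P ≈ 4520 psi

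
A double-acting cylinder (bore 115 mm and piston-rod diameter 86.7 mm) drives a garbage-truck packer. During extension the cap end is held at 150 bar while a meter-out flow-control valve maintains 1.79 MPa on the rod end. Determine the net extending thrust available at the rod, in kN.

F ≈ 148 kN

Cap-side area A_cap = π/4 × (115 mm)² = 10390 mm^2
Rod-side annular area A_ann = π/4 × (115² − 86.7²) = 4483 mm^2
Net thrust = P_cap·A_cap − P_rod·A_ann = 155.8 kN − 8.025 kN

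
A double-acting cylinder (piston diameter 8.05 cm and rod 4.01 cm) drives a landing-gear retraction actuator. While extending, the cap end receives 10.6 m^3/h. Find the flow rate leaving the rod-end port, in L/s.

Q_out ≈ 2.21 L/s

Cap-side area A_cap = π/4 × (8.05 cm)² = 50.90 cm^2
Rod-side annular area A_ann = π/4 × (8.05² − 4.01²) = 38.27 cm^2
Piston speed v = Q_in/A_cap; rod-end outflow Q_out = v × A_ann = Q_in × A_ann/A_cap.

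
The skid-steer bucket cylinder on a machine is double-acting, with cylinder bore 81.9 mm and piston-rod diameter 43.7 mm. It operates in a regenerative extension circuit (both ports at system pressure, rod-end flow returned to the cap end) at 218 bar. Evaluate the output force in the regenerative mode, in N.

With equal pressure on both faces, forces on the annular region cancel; the net push is pressure × rod cross-section.
Rod cross-section A_rod = π/4 × (43.7 mm)² = 1500 mm^2
F = P × A_rod

F ≈ 32700 N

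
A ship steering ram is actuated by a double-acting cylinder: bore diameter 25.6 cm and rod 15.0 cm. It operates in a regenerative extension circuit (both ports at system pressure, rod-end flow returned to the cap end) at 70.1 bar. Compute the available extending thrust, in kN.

F ≈ 124 kN

With equal pressure on both faces, forces on the annular region cancel; the net push is pressure × rod cross-section.
Rod cross-section A_rod = π/4 × (15.0 cm)² = 176.7 cm^2
F = P × A_rod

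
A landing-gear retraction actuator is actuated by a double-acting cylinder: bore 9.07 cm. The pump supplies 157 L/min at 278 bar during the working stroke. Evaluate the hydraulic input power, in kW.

W ≈ 72.7 kW

Hydraulic power = P × Q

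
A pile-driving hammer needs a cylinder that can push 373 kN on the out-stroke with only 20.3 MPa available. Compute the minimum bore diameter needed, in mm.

D ≈ 153 mm

Extension force acts on the full piston face: F = P × (π/4)D².
D = √(4F / (πP)) = √(4 × 373 kN / (π × 20.3 MPa))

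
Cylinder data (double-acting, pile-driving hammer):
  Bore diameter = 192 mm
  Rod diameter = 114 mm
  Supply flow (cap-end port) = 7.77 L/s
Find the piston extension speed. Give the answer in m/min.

v ≈ 16.1 m/min

Cap-side area A_cap = π/4 × (192 mm)² = 28950 mm^2
v = Q / A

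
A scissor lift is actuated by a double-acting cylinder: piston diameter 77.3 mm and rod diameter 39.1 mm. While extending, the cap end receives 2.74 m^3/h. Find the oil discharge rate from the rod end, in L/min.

Cap-side area A_cap = π/4 × (77.3 mm)² = 4693 mm^2
Rod-side annular area A_ann = π/4 × (77.3² − 39.1²) = 3492 mm^2
Piston speed v = Q_in/A_cap; rod-end outflow Q_out = v × A_ann = Q_in × A_ann/A_cap.

Q_out ≈ 34.0 L/min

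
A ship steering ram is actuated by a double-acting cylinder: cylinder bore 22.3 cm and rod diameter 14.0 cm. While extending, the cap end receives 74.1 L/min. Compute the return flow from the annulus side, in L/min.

Q_out ≈ 44.9 L/min

Cap-side area A_cap = π/4 × (22.3 cm)² = 390.6 cm^2
Rod-side annular area A_ann = π/4 × (22.3² − 14.0²) = 236.6 cm^2
Piston speed v = Q_in/A_cap; rod-end outflow Q_out = v × A_ann = Q_in × A_ann/A_cap.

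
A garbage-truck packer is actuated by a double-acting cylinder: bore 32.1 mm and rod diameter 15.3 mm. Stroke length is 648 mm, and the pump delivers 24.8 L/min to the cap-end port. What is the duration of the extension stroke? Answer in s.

Cap-side area A_cap = π/4 × (32.1 mm)² = 809.3 mm^2
Swept volume V = A × L; t = V / Q = A·L / Q

t ≈ 1.27 s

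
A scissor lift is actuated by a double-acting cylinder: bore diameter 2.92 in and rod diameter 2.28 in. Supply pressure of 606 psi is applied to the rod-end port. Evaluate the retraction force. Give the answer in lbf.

Rod-side annular area A_ann = π/4 × (2.92² − 2.28²) = 2.614 in^2
On retraction the pressure acts on the annular area (bore minus rod).
F = P × A_ann

F ≈ 1580 lbf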